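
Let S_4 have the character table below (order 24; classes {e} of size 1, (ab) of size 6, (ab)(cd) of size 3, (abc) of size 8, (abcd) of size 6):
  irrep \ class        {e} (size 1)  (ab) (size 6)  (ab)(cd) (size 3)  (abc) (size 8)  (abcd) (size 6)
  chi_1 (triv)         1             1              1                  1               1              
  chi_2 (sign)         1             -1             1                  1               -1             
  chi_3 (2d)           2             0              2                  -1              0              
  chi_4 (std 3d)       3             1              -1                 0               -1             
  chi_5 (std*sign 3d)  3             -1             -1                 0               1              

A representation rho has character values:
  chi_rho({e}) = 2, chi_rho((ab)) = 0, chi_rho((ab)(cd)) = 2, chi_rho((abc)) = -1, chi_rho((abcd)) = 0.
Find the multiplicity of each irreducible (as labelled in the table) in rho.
Multiplicities: chi_1: 0, chi_2: 0, chi_3: 1, chi_4: 0, chi_5: 0.

Proof sketch: Use <chi_rho, chi> = (1/|G|) sum_C |C| * chi_rho(C) * conj(chi(C)) with |G| = 24 for each irreducible chi in the table:
  <chi_rho, chi_1> = (1/24)[1*(2)*conj(1) + 6*(0)*conj(1) + 3*(2)*conj(1) + 8*(-1)*conj(1) + 6*(0)*conj(1)]
      = (1/24)[(2) + (0) + (6) + (-8) + (0)] = 0/24 = 0
  <chi_rho, chi_2> = (1/24)[1*(2)*conj(1) + 6*(0)*conj(-1) + 3*(2)*conj(1) + 8*(-1)*conj(1) + 6*(0)*conj(-1)]
      = (1/24)[(2) + (0) + (6) + (-8) + (0)] = 0/24 = 0
  <chi_rho, chi_3> = (1/24)[1*(2)*conj(2) + 6*(0)*conj(0) + 3*(2)*conj(2) + 8*(-1)*conj(-1) + 6*(0)*conj(0)]
      = (1/24)[(4) + (0) + (12) + (8) + (0)] = 24/24 = 1
  <chi_rho, chi_4> = (1/24)[1*(2)*conj(3) + 6*(0)*conj(1) + 3*(2)*conj(-1) + 8*(-1)*conj(0) + 6*(0)*conj(-1)]
      = (1/24)[(6) + (0) + (-6) + (0) + (0)] = 0/24 = 0
  <chi_rho, chi_5> = (1/24)[1*(2)*conj(3) + 6*(0)*conj(-1) + 3*(2)*conj(-1) + 8*(-1)*conj(0) + 6*(0)*conj(1)]
      = (1/24)[(6) + (0) + (-6) + (0) + (0)] = 0/24 = 0
Dimension check: dim(rho) = sum (mult * dim) = 0*1 + 0*1 + 1*2 + 0*3 + 0*3 = 2 = chi_rho(e) = 2.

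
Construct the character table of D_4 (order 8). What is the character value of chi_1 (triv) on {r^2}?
Conjugacy classes: {e} of size 1, {r^2} of size 1, {r^1, r^3} of size 2, {s, sr^2, ...} of size 2, {sr, sr^3, ...} of size 2.
Character table:
  irrep \ class              {e} (size 1)  {r^2} (size 1)  {r^1, r^3} (size 2)  {s, sr^2, ...} (size 2)  {sr, sr^3, ...} (size 2)
  chi_1 (triv)               1             1               1                    1                        1                       
  chi_2 (sign: r->1, s->-1)  1             1               1                    -1                       -1                      
  chi_3 (r->-1, s->1)        1             1               -1                   1                        -1                      
  chi_4 (r->-1, s->-1)       1             1               -1                   -1                       1                       
  chi_5 (2d, j=1)            2             -2              0                    0                        0                       

Spot check: chi_1 (triv) on {r^2} = 1.

Working: D_4 has order 2*4 = 8 with 5 conjugacy classes, hence 5 irreducibles. Sum of squared dims 1 + 1 + 1 + 1 + 4 = 8 = |G|. Linear characters come from the abelianisation; the 2-dimensional irreps have character r^k -> 2*cos(2*pi*j*k/4), reflections -> 0.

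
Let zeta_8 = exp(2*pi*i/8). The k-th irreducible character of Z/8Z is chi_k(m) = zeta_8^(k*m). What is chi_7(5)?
chi_7(5) = zeta_8^35 = exp(3*I*pi/4)

Details: chi_7(5) = zeta_8^(7*5) = zeta_8^35. Since zeta_8^8 = 1, this equals zeta_8^3 = exp(2*pi*i*3/8) = exp(3*I*pi/4).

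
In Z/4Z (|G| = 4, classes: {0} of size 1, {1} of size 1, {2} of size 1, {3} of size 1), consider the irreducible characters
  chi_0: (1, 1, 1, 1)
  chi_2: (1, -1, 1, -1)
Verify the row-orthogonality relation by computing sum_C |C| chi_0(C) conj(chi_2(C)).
Sum = 0; so <chi_0, chi_2> = 0 (distinct irreducibles are orthogonal).

Why: Compute term by term over conjugacy classes (|C| * chi_0(C) * conj(chi_2(C))):
  1*(1)*conj(1) + 1*(1)*conj(-1) + 1*(1)*conj(1) + 1*(1)*conj(-1)
  = (1) + (-1) + (1) + (-1)
  = 0.
(Exp terms are combined using exp(i*s)*conj(exp(i*t)) = exp(i*(s-t)), and sums of them are collapsed using the identity that for every m > 1 the m distinct m-th roots of unity sum to 0, e.g. 1 + exp(2*I*pi/3) + exp(-2*I*pi/3) = 0.)
Dividing by |G| = 4 gives 0/4 = 0, matching the row-orthogonality relation <chi_0, chi_2> = [chi_0 = chi_2].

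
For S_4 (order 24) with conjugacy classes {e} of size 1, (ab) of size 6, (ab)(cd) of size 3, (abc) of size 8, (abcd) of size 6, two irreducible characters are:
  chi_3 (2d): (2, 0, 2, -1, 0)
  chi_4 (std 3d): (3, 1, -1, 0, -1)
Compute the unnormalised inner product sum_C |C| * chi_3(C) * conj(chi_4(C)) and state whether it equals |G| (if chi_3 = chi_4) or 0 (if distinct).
Sum = 0; so <chi_3, chi_4> = 0 (distinct irreducibles are orthogonal).

Justification: Compute term by term over conjugacy classes (|C| * chi_3(C) * conj(chi_4(C))):
  1*(2)*conj(3) + 6*(0)*conj(1) + 3*(2)*conj(-1) + 8*(-1)*conj(0) + 6*(0)*conj(-1)
  = (6) + (0) + (-6) + (0) + (0)
  = 0.
Dividing by |G| = 24 gives 0/24 = 0, matching the row-orthogonality relation <chi_3, chi_4> = [chi_3 = chi_4].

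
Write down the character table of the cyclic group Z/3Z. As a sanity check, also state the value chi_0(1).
Character table of Z/3Z (irreps indexed chi_0,...,chi_2 with chi_k(m) = zeta_3^(k*m), zeta_3 = exp(2*pi*i/3)):
  irrep \ class  {0} (size 1)  {1} (size 1)    {2} (size 1)  
  chi_0          1             1               1             
  chi_1          1             exp(2*I*pi/3)   exp(-2*I*pi/3)
  chi_2          1             exp(-2*I*pi/3)  exp(2*I*pi/3) 

Spot check: chi_0(1) = zeta_3^(0*1) = zeta_3^0 = 1.

Details: Z/3Z is abelian, so all 3 irreducible complex representations are 1-dimensional. They are given by chi_k(m) = zeta_3^(k*m) for k = 0,...,2. Row orthogonality: sum_m chi_k(m) conj(chi_l(m)) = 3 * [k = l].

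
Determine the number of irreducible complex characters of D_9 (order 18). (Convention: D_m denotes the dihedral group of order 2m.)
6

Justification: The number of irreducible complex representations of a finite group equals its number of conjugacy classes. D_9 has 6 conjugacy classes ((n+3)/2 for n odd), so D_9 (order 18) has exactly 6 irreducible complex representations.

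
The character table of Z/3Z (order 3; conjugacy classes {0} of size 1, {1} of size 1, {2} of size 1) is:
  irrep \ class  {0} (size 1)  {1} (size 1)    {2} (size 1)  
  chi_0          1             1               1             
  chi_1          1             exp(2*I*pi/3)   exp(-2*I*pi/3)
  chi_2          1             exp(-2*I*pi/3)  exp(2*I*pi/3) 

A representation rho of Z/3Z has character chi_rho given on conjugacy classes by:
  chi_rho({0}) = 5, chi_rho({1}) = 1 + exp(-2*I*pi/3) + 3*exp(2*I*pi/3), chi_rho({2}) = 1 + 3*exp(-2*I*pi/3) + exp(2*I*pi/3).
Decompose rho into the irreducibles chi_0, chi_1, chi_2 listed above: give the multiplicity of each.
Multiplicities: chi_0: 1, chi_1: 3, chi_2: 1.

Reasoning: Use <chi_rho, chi> = (1/|G|) sum_C |C| * chi_rho(C) * conj(chi(C)) with |G| = 3 for each irreducible chi in the table:
  <chi_rho, chi_0> = (1/3)[1*(5)*conj(1) + 1*(1 + exp(-2*I*pi/3) + 3*exp(2*I*pi/3))*conj(1) + 1*(1 + 3*exp(-2*I*pi/3) + exp(2*I*pi/3))*conj(1)]
      = (1/3)[(5) + (1 + exp(-2*I*pi/3) + 3*exp(2*I*pi/3)) + (1 + 3*exp(-2*I*pi/3) + exp(2*I*pi/3))] = 3/3 = 1
  <chi_rho, chi_1> = (1/3)[1*(5)*conj(1) + 1*(1 + exp(-2*I*pi/3) + 3*exp(2*I*pi/3))*conj(exp(2*I*pi/3)) + 1*(1 + 3*exp(-2*I*pi/3) + exp(2*I*pi/3))*conj(exp(-2*I*pi/3))]
      = (1/3)[(5) + (2) + (2)] = 9/3 = 3
  <chi_rho, chi_2> = (1/3)[1*(5)*conj(1) + 1*(1 + exp(-2*I*pi/3) + 3*exp(2*I*pi/3))*conj(exp(-2*I*pi/3)) + 1*(1 + 3*exp(-2*I*pi/3) + exp(2*I*pi/3))*conj(exp(2*I*pi/3))]
      = (1/3)[(5) + (1 + 3*exp(-2*I*pi/3) + exp(2*I*pi/3)) + (1 + exp(-2*I*pi/3) + 3*exp(2*I*pi/3))] = 3/3 = 1
(Exp terms are combined using exp(i*s)*conj(exp(i*t)) = exp(i*(s-t)), and sums of them are collapsed using the identity that for every m > 1 the m distinct m-th roots of unity sum to 0, e.g. 1 + exp(2*I*pi/3) + exp(-2*I*pi/3) = 0.)
Dimension check: dim(rho) = sum (mult * dim) = 1*1 + 3*1 + 1*1 = 5 = chi_rho(e) = 5.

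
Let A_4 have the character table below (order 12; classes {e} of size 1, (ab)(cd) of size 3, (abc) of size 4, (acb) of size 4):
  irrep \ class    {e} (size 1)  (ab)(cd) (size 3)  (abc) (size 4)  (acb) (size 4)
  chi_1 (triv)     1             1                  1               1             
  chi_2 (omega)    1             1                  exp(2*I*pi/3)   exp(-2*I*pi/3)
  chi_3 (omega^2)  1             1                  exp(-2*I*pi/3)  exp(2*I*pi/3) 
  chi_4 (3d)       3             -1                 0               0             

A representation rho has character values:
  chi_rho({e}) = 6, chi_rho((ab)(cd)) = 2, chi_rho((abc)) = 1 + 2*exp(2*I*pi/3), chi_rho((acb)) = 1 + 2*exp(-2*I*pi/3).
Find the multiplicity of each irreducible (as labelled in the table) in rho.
Multiplicities: chi_1: 1, chi_2: 2, chi_3: 0, chi_4: 1.

Proof sketch: Use <chi_rho, chi> = (1/|G|) sum_C |C| * chi_rho(C) * conj(chi(C)) with |G| = 12 for each irreducible chi in the table:
  <chi_rho, chi_1> = (1/12)[1*(6)*conj(1) + 3*(2)*conj(1) + 4*(1 + 2*exp(2*I*pi/3))*conj(1) + 4*(1 + 2*exp(-2*I*pi/3))*conj(1)]
      = (1/12)[(6) + (6) + (4 + 8*exp(2*I*pi/3)) + (4 + 8*exp(-2*I*pi/3))] = 12/12 = 1
  <chi_rho, chi_2> = (1/12)[1*(6)*conj(1) + 3*(2)*conj(1) + 4*(1 + 2*exp(2*I*pi/3))*conj(exp(2*I*pi/3)) + 4*(1 + 2*exp(-2*I*pi/3))*conj(exp(-2*I*pi/3))]
      = (1/12)[(6) + (6) + (8 + 4*exp(-2*I*pi/3)) + (8 + 4*exp(2*I*pi/3))] = 24/12 = 2
  <chi_rho, chi_3> = (1/12)[1*(6)*conj(1) + 3*(2)*conj(1) + 4*(1 + 2*exp(2*I*pi/3))*conj(exp(-2*I*pi/3)) + 4*(1 + 2*exp(-2*I*pi/3))*conj(exp(2*I*pi/3))]
      = (1/12)[(6) + (6) + (8*exp(-2*I*pi/3) + 4*exp(2*I*pi/3)) + (4*exp(-2*I*pi/3) + 8*exp(2*I*pi/3))] = 0/12 = 0
  <chi_rho, chi_4> = (1/12)[1*(6)*conj(3) + 3*(2)*conj(-1) + 4*(1 + 2*exp(2*I*pi/3))*conj(0) + 4*(1 + 2*exp(-2*I*pi/3))*conj(0)]
      = (1/12)[(18) + (-6) + (0) + (0)] = 12/12 = 1
(Exp terms are combined using exp(i*s)*conj(exp(i*t)) = exp(i*(s-t)), and sums of them are collapsed using the identity that for every m > 1 the m distinct m-th roots of unity sum to 0, e.g. 1 + exp(2*I*pi/3) + exp(-2*I*pi/3) = 0.)
Dimension check: dim(rho) = sum (mult * dim) = 1*1 + 2*1 + 0*1 + 1*3 = 6 = chi_rho(e) = 6.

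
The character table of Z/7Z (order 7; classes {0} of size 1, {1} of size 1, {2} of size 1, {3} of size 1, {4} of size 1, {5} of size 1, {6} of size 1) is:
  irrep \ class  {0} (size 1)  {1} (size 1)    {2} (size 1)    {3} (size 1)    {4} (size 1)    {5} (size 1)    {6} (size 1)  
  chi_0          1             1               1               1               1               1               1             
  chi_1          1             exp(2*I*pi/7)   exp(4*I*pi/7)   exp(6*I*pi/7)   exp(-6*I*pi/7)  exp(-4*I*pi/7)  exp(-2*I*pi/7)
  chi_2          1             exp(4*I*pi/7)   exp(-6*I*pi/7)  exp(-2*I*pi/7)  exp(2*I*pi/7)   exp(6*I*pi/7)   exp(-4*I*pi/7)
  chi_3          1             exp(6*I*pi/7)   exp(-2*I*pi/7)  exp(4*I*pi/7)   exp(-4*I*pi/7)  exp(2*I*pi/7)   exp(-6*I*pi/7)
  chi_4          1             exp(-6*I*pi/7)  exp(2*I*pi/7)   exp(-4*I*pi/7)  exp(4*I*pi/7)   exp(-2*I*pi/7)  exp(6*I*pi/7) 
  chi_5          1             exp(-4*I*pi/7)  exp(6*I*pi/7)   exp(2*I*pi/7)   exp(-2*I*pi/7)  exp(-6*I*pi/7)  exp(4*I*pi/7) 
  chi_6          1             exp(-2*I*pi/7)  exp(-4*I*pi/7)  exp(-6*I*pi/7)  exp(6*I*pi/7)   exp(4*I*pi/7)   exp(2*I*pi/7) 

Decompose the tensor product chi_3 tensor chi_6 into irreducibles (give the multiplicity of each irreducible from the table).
chi_3 tensor chi_6 = chi_2 (all other irreducibles have multiplicity 0).

The character of a tensor product is the pointwise product (chi_3 * chi_6)(C) = chi_3(C) * chi_6(C):
  {0}: (1)*(1), {1}: (exp(6*I*pi/7))*(exp(-2*I*pi/7)), {2}: (exp(-2*I*pi/7))*(exp(-4*I*pi/7)), {3}: (exp(4*I*pi/7))*(exp(-6*I*pi/7)), {4}: (exp(-4*I*pi/7))*(exp(6*I*pi/7)), {5}: (exp(2*I*pi/7))*(exp(4*I*pi/7)), {6}: (exp(-6*I*pi/7))*(exp(2*I*pi/7))
so (chi_3 * chi_6) takes values
  {0} -> 1, {1} -> exp(4*I*pi/7), {2} -> exp(-6*I*pi/7), {3} -> exp(-2*I*pi/7), {4} -> exp(2*I*pi/7), {5} -> exp(6*I*pi/7), {6} -> exp(-4*I*pi/7).
Now take the inner product of this character with each irreducible chi from the table, <chi_3*chi_6, chi> = (1/7) sum_C |C| (chi_3*chi_6)(C) conj(chi(C)):
  <chi_3*chi_6, chi_0> = (1/7)[1*(1)*conj(1) + 1*(exp(4*I*pi/7))*conj(1) + 1*(exp(-6*I*pi/7))*conj(1) + 1*(exp(-2*I*pi/7))*conj(1) + 1*(exp(2*I*pi/7))*conj(1) + 1*(exp(6*I*pi/7))*conj(1) + 1*(exp(-4*I*pi/7))*conj(1)]
      = (1/7)[(1) + (exp(4*I*pi/7)) + (exp(-6*I*pi/7)) + (exp(-2*I*pi/7)) + (exp(2*I*pi/7)) + (exp(6*I*pi/7)) + (exp(-4*I*pi/7))] = 0/7 = 0
  <chi_3*chi_6, chi_1> = (1/7)[1*(1)*conj(1) + 1*(exp(4*I*pi/7))*conj(exp(2*I*pi/7)) + 1*(exp(-6*I*pi/7))*conj(exp(4*I*pi/7)) + 1*(exp(-2*I*pi/7))*conj(exp(6*I*pi/7)) + 1*(exp(2*I*pi/7))*conj(exp(-6*I*pi/7)) + 1*(exp(6*I*pi/7))*conj(exp(-4*I*pi/7)) + 1*(exp(-4*I*pi/7))*conj(exp(-2*I*pi/7))]
      = (1/7)[(1) + (exp(2*I*pi/7)) + (exp(4*I*pi/7)) + (exp(6*I*pi/7)) + (exp(-6*I*pi/7)) + (exp(-4*I*pi/7)) + (exp(-2*I*pi/7))] = 0/7 = 0
  <chi_3*chi_6, chi_2> = (1/7)[1*(1)*conj(1) + 1*(exp(4*I*pi/7))*conj(exp(4*I*pi/7)) + 1*(exp(-6*I*pi/7))*conj(exp(-6*I*pi/7)) + 1*(exp(-2*I*pi/7))*conj(exp(-2*I*pi/7)) + 1*(exp(2*I*pi/7))*conj(exp(2*I*pi/7)) + 1*(exp(6*I*pi/7))*conj(exp(6*I*pi/7)) + 1*(exp(-4*I*pi/7))*conj(exp(-4*I*pi/7))]
      = (1/7)[(1) + (1) + (1) + (1) + (1) + (1) + (1)] = 7/7 = 1
  <chi_3*chi_6, chi_3> = (1/7)[1*(1)*conj(1) + 1*(exp(4*I*pi/7))*conj(exp(6*I*pi/7)) + 1*(exp(-6*I*pi/7))*conj(exp(-2*I*pi/7)) + 1*(exp(-2*I*pi/7))*conj(exp(4*I*pi/7)) + 1*(exp(2*I*pi/7))*conj(exp(-4*I*pi/7)) + 1*(exp(6*I*pi/7))*conj(exp(2*I*pi/7)) + 1*(exp(-4*I*pi/7))*conj(exp(-6*I*pi/7))]
      = (1/7)[(1) + (exp(-2*I*pi/7)) + (exp(-4*I*pi/7)) + (exp(-6*I*pi/7)) + (exp(6*I*pi/7)) + (exp(4*I*pi/7)) + (exp(2*I*pi/7))] = 0/7 = 0
  <chi_3*chi_6, chi_4> = (1/7)[1*(1)*conj(1) + 1*(exp(4*I*pi/7))*conj(exp(-6*I*pi/7)) + 1*(exp(-6*I*pi/7))*conj(exp(2*I*pi/7)) + 1*(exp(-2*I*pi/7))*conj(exp(-4*I*pi/7)) + 1*(exp(2*I*pi/7))*conj(exp(4*I*pi/7)) + 1*(exp(6*I*pi/7))*conj(exp(-2*I*pi/7)) + 1*(exp(-4*I*pi/7))*conj(exp(6*I*pi/7))]
      = (1/7)[(1) + (exp(-4*I*pi/7)) + (exp(6*I*pi/7)) + (exp(2*I*pi/7)) + (exp(-2*I*pi/7)) + (exp(-6*I*pi/7)) + (exp(4*I*pi/7))] = 0/7 = 0
  <chi_3*chi_6, chi_5> = (1/7)[1*(1)*conj(1) + 1*(exp(4*I*pi/7))*conj(exp(-4*I*pi/7)) + 1*(exp(-6*I*pi/7))*conj(exp(6*I*pi/7)) + 1*(exp(-2*I*pi/7))*conj(exp(2*I*pi/7)) + 1*(exp(2*I*pi/7))*conj(exp(-2*I*pi/7)) + 1*(exp(6*I*pi/7))*conj(exp(-6*I*pi/7)) + 1*(exp(-4*I*pi/7))*conj(exp(4*I*pi/7))]
      = (1/7)[(1) + (exp(-6*I*pi/7)) + (exp(2*I*pi/7)) + (exp(-4*I*pi/7)) + (exp(4*I*pi/7)) + (exp(-2*I*pi/7)) + (exp(6*I*pi/7))] = 0/7 = 0
  <chi_3*chi_6, chi_6> = (1/7)[1*(1)*conj(1) + 1*(exp(4*I*pi/7))*conj(exp(-2*I*pi/7)) + 1*(exp(-6*I*pi/7))*conj(exp(-4*I*pi/7)) + 1*(exp(-2*I*pi/7))*conj(exp(-6*I*pi/7)) + 1*(exp(2*I*pi/7))*conj(exp(6*I*pi/7)) + 1*(exp(6*I*pi/7))*conj(exp(4*I*pi/7)) + 1*(exp(-4*I*pi/7))*conj(exp(2*I*pi/7))]
      = (1/7)[(1) + (exp(6*I*pi/7)) + (exp(-2*I*pi/7)) + (exp(4*I*pi/7)) + (exp(-4*I*pi/7)) + (exp(2*I*pi/7)) + (exp(-6*I*pi/7))] = 0/7 = 0
(Exp terms are combined using exp(i*s)*conj(exp(i*t)) = exp(i*(s-t)), and sums of them are collapsed using the identity that for every m > 1 the m distinct m-th roots of unity sum to 0, e.g. 1 + exp(2*I*pi/3) + exp(-2*I*pi/3) = 0.)
Hence the multiplicities are chi_2: 1. Dimension check: dim(chi_3)*dim(chi_6) = 1*1 = 1 and sum (mult * dim) = 1*1 = 1.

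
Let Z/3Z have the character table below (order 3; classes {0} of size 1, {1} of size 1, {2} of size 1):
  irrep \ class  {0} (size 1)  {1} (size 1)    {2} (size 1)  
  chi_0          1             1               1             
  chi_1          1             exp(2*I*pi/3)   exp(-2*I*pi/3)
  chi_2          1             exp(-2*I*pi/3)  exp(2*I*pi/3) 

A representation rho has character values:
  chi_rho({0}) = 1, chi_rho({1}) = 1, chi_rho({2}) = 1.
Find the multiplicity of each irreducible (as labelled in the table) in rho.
Multiplicities: chi_0: 1, chi_1: 0, chi_2: 0.

Justification: Use <chi_rho, chi> = (1/|G|) sum_C |C| * chi_rho(C) * conj(chi(C)) with |G| = 3 for each irreducible chi in the table:
  <chi_rho, chi_0> = (1/3)[1*(1)*conj(1) + 1*(1)*conj(1) + 1*(1)*conj(1)]
      = (1/3)[(1) + (1) + (1)] = 3/3 = 1
  <chi_rho, chi_1> = (1/3)[1*(1)*conj(1) + 1*(1)*conj(exp(2*I*pi/3)) + 1*(1)*conj(exp(-2*I*pi/3))]
      = (1/3)[(1) + (exp(-2*I*pi/3)) + (exp(2*I*pi/3))] = 0/3 = 0
  <chi_rho, chi_2> = (1/3)[1*(1)*conj(1) + 1*(1)*conj(exp(-2*I*pi/3)) + 1*(1)*conj(exp(2*I*pi/3))]
      = (1/3)[(1) + (exp(2*I*pi/3)) + (exp(-2*I*pi/3))] = 0/3 = 0
(Exp terms are combined using exp(i*s)*conj(exp(i*t)) = exp(i*(s-t)), and sums of them are collapsed using the identity that for every m > 1 the m distinct m-th roots of unity sum to 0, e.g. 1 + exp(2*I*pi/3) + exp(-2*I*pi/3) = 0.)
Dimension check: dim(rho) = sum (mult * dim) = 1*1 + 0*1 + 0*1 = 1 = chi_rho(e) = 1.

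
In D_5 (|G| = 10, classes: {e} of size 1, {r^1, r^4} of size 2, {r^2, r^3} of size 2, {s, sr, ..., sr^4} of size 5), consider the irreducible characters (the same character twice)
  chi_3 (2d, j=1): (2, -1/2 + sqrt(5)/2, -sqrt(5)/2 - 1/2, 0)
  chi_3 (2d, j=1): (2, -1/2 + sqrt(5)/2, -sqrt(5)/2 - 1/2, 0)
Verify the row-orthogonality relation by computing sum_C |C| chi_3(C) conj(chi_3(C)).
Sum = 10 = |G| = 10; so <chi_3, chi_3> = 1 (norm-1 confirms irreducibility).

Proof sketch: Compute term by term over conjugacy classes (|C| * chi_3(C) * conj(chi_3(C))):
  1*(2)*conj(2) + 2*(-1/2 + sqrt(5)/2)*conj(-1/2 + sqrt(5)/2) + 2*(-sqrt(5)/2 - 1/2)*conj(-sqrt(5)/2 - 1/2) + 5*(0)*conj(0)
  = (4) + (3 - sqrt(5)) + (sqrt(5) + 3) + (0)
  = 10.
Dividing by |G| = 10 gives 10/10 = 1, matching the row-orthogonality relation <chi_3, chi_3> = [chi_3 = chi_3].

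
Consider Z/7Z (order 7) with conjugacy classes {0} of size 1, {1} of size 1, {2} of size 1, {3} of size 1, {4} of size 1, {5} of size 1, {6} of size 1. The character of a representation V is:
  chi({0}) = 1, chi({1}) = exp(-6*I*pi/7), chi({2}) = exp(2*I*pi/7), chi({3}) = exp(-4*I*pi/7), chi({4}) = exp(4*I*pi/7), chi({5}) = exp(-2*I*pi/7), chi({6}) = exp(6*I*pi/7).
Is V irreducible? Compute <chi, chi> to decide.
Irreducible: <chi, chi> = 1.

Why: <chi, chi> = (1/|G|) sum_C |C| * |chi(C)|^2 = (1/7)[1*|1|^2 + 1*|exp(-6*I*pi/7)|^2 + 1*|exp(2*I*pi/7)|^2 + 1*|exp(-4*I*pi/7)|^2 + 1*|exp(4*I*pi/7)|^2 + 1*|exp(-2*I*pi/7)|^2 + 1*|exp(6*I*pi/7)|^2]
  = (1/7)[(1) + (1) + (1) + (1) + (1) + (1) + (1)] = 7/7 = 1.
(Exp terms are combined using exp(i*s)*conj(exp(i*t)) = exp(i*(s-t)), and sums of them are collapsed using the identity that for every m > 1 the m distinct m-th roots of unity sum to 0, e.g. 1 + exp(2*I*pi/3) + exp(-2*I*pi/3) = 0.)
A character is irreducible iff <chi, chi> = 1, so this representation is irreducible.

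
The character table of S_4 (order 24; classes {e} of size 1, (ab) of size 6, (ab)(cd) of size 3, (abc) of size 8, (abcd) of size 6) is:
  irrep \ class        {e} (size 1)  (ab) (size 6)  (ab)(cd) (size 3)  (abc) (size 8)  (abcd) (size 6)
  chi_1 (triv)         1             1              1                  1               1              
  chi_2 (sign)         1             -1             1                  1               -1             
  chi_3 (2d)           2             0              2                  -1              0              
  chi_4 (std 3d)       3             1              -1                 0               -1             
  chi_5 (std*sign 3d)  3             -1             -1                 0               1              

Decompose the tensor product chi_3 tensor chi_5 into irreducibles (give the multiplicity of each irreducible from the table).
chi_3 tensor chi_5 = chi_4 + chi_5 (all other irreducibles have multiplicity 0).

Why: The character of a tensor product is the pointwise product (chi_3 * chi_5)(C) = chi_3(C) * chi_5(C):
  {e}: (2)*(3), (ab): (0)*(-1), (ab)(cd): (2)*(-1), (abc): (-1)*(0), (abcd): (0)*(1)
so (chi_3 * chi_5) takes values
  {e} -> 6, (ab) -> 0, (ab)(cd) -> -2, (abc) -> 0, (abcd) -> 0.
Now take the inner product of this character with each irreducible chi from the table, <chi_3*chi_5, chi> = (1/24) sum_C |C| (chi_3*chi_5)(C) conj(chi(C)):
  <chi_3*chi_5, chi_1> = (1/24)[1*(6)*conj(1) + 6*(0)*conj(1) + 3*(-2)*conj(1) + 8*(0)*conj(1) + 6*(0)*conj(1)]
      = (1/24)[(6) + (0) + (-6) + (0) + (0)] = 0/24 = 0
  <chi_3*chi_5, chi_2> = (1/24)[1*(6)*conj(1) + 6*(0)*conj(-1) + 3*(-2)*conj(1) + 8*(0)*conj(1) + 6*(0)*conj(-1)]
      = (1/24)[(6) + (0) + (-6) + (0) + (0)] = 0/24 = 0
  <chi_3*chi_5, chi_3> = (1/24)[1*(6)*conj(2) + 6*(0)*conj(0) + 3*(-2)*conj(2) + 8*(0)*conj(-1) + 6*(0)*conj(0)]
      = (1/24)[(12) + (0) + (-12) + (0) + (0)] = 0/24 = 0
  <chi_3*chi_5, chi_4> = (1/24)[1*(6)*conj(3) + 6*(0)*conj(1) + 3*(-2)*conj(-1) + 8*(0)*conj(0) + 6*(0)*conj(-1)]
      = (1/24)[(18) + (0) + (6) + (0) + (0)] = 24/24 = 1
  <chi_3*chi_5, chi_5> = (1/24)[1*(6)*conj(3) + 6*(0)*conj(-1) + 3*(-2)*conj(-1) + 8*(0)*conj(0) + 6*(0)*conj(1)]
      = (1/24)[(18) + (0) + (6) + (0) + (0)] = 24/24 = 1
Hence the multiplicities are chi_4: 1, chi_5: 1. Dimension check: dim(chi_3)*dim(chi_5) = 2*3 = 6 and sum (mult * dim) = 1*3 + 1*3 = 6.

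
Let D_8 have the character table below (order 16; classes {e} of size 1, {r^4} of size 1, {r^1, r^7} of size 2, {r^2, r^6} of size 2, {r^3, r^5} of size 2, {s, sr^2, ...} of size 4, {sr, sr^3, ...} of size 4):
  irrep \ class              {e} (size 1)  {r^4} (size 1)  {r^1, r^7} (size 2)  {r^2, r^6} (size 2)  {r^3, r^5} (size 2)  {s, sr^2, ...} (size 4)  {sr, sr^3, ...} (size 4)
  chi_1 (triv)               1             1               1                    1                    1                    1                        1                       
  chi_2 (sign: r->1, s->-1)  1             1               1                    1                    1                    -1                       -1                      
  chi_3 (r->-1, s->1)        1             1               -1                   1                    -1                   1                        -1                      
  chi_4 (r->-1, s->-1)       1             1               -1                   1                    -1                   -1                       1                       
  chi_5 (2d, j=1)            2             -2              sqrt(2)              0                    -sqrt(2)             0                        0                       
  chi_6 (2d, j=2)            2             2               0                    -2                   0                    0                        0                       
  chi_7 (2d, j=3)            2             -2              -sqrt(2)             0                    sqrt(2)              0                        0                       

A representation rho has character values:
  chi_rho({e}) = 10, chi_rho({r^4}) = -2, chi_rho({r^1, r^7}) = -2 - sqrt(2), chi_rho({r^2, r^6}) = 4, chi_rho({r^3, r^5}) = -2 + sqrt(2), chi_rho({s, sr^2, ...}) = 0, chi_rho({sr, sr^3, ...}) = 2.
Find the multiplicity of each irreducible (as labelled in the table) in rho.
Multiplicities: chi_1: 1, chi_2: 0, chi_3: 1, chi_4: 2, chi_5: 1, chi_6: 0, chi_7: 2.

Solution. Use <chi_rho, chi> = (1/|G|) sum_C |C| * chi_rho(C) * conj(chi(C)) with |G| = 16 for each irreducible chi in the table:
  <chi_rho, chi_1> = (1/16)[1*(10)*conj(1) + 1*(-2)*conj(1) + 2*(-2 - sqrt(2))*conj(1) + 2*(4)*conj(1) + 2*(-2 + sqrt(2))*conj(1) + 4*(0)*conj(1) + 4*(2)*conj(1)]
      = (1/16)[(10) + (-2) + (-4 - 2*sqrt(2)) + (8) + (-4 + 2*sqrt(2)) + (0) + (8)] = 16/16 = 1
  <chi_rho, chi_2> = (1/16)[1*(10)*conj(1) + 1*(-2)*conj(1) + 2*(-2 - sqrt(2))*conj(1) + 2*(4)*conj(1) + 2*(-2 + sqrt(2))*conj(1) + 4*(0)*conj(-1) + 4*(2)*conj(-1)]
      = (1/16)[(10) + (-2) + (-4 - 2*sqrt(2)) + (8) + (-4 + 2*sqrt(2)) + (0) + (-8)] = 0/16 = 0
  <chi_rho, chi_3> = (1/16)[1*(10)*conj(1) + 1*(-2)*conj(1) + 2*(-2 - sqrt(2))*conj(-1) + 2*(4)*conj(1) + 2*(-2 + sqrt(2))*conj(-1) + 4*(0)*conj(1) + 4*(2)*conj(-1)]
      = (1/16)[(10) + (-2) + (2*sqrt(2) + 4) + (8) + (4 - 2*sqrt(2)) + (0) + (-8)] = 16/16 = 1
  <chi_rho, chi_4> = (1/16)[1*(10)*conj(1) + 1*(-2)*conj(1) + 2*(-2 - sqrt(2))*conj(-1) + 2*(4)*conj(1) + 2*(-2 + sqrt(2))*conj(-1) + 4*(0)*conj(-1) + 4*(2)*conj(1)]
      = (1/16)[(10) + (-2) + (2*sqrt(2) + 4) + (8) + (4 - 2*sqrt(2)) + (0) + (8)] = 32/16 = 2
  <chi_rho, chi_5> = (1/16)[1*(10)*conj(2) + 1*(-2)*conj(-2) + 2*(-2 - sqrt(2))*conj(sqrt(2)) + 2*(4)*conj(0) + 2*(-2 + sqrt(2))*conj(-sqrt(2)) + 4*(0)*conj(0) + 4*(2)*conj(0)]
      = (1/16)[(20) + (4) + (-4*sqrt(2) - 4) + (0) + (-4 + 4*sqrt(2)) + (0) + (0)] = 16/16 = 1
  <chi_rho, chi_6> = (1/16)[1*(10)*conj(2) + 1*(-2)*conj(2) + 2*(-2 - sqrt(2))*conj(0) + 2*(4)*conj(-2) + 2*(-2 + sqrt(2))*conj(0) + 4*(0)*conj(0) + 4*(2)*conj(0)]
      = (1/16)[(20) + (-4) + (0) + (-16) + (0) + (0) + (0)] = 0/16 = 0
  <chi_rho, chi_7> = (1/16)[1*(10)*conj(2) + 1*(-2)*conj(-2) + 2*(-2 - sqrt(2))*conj(-sqrt(2)) + 2*(4)*conj(0) + 2*(-2 + sqrt(2))*conj(sqrt(2)) + 4*(0)*conj(0) + 4*(2)*conj(0)]
      = (1/16)[(20) + (4) + (4 + 4*sqrt(2)) + (0) + (4 - 4*sqrt(2)) + (0) + (0)] = 32/16 = 2
Dimension check: dim(rho) = sum (mult * dim) = 1*1 + 0*1 + 1*1 + 2*1 + 1*2 + 0*2 + 2*2 = 10 = chi_rho(e) = 10.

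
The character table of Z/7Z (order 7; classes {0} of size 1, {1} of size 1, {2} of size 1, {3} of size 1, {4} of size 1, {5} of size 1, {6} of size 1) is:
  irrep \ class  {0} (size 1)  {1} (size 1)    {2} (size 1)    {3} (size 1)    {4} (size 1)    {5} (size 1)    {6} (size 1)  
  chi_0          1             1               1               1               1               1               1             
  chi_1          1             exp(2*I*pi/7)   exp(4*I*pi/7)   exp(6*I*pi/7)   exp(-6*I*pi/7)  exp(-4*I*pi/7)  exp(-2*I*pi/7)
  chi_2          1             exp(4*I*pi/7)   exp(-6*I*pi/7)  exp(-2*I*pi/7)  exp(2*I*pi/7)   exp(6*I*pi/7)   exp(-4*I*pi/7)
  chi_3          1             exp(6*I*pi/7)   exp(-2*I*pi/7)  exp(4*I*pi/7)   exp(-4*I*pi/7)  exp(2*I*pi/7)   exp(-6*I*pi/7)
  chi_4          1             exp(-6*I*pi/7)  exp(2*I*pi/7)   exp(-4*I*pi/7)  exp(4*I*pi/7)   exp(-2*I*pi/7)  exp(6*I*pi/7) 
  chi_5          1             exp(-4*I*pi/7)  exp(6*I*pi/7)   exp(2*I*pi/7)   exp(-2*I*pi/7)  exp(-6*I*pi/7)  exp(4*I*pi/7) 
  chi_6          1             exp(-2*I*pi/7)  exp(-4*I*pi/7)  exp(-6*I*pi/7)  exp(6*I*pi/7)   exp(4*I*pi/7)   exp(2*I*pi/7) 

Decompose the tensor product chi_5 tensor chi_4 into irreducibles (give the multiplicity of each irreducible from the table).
chi_5 tensor chi_4 = chi_2 (all other irreducibles have multiplicity 0).

Justification: The character of a tensor product is the pointwise product (chi_5 * chi_4)(C) = chi_5(C) * chi_4(C):
  {0}: (1)*(1), {1}: (exp(-4*I*pi/7))*(exp(-6*I*pi/7)), {2}: (exp(6*I*pi/7))*(exp(2*I*pi/7)), {3}: (exp(2*I*pi/7))*(exp(-4*I*pi/7)), {4}: (exp(-2*I*pi/7))*(exp(4*I*pi/7)), {5}: (exp(-6*I*pi/7))*(exp(-2*I*pi/7)), {6}: (exp(4*I*pi/7))*(exp(6*I*pi/7))
so (chi_5 * chi_4) takes values
  {0} -> 1, {1} -> exp(4*I*pi/7), {2} -> exp(-6*I*pi/7), {3} -> exp(-2*I*pi/7), {4} -> exp(2*I*pi/7), {5} -> exp(6*I*pi/7), {6} -> exp(-4*I*pi/7).
Now take the inner product of this character with each irreducible chi from the table, <chi_5*chi_4, chi> = (1/7) sum_C |C| (chi_5*chi_4)(C) conj(chi(C)):
  <chi_5*chi_4, chi_0> = (1/7)[1*(1)*conj(1) + 1*(exp(4*I*pi/7))*conj(1) + 1*(exp(-6*I*pi/7))*conj(1) + 1*(exp(-2*I*pi/7))*conj(1) + 1*(exp(2*I*pi/7))*conj(1) + 1*(exp(6*I*pi/7))*conj(1) + 1*(exp(-4*I*pi/7))*conj(1)]
      = (1/7)[(1) + (exp(4*I*pi/7)) + (exp(-6*I*pi/7)) + (exp(-2*I*pi/7)) + (exp(2*I*pi/7)) + (exp(6*I*pi/7)) + (exp(-4*I*pi/7))] = 0/7 = 0
  <chi_5*chi_4, chi_1> = (1/7)[1*(1)*conj(1) + 1*(exp(4*I*pi/7))*conj(exp(2*I*pi/7)) + 1*(exp(-6*I*pi/7))*conj(exp(4*I*pi/7)) + 1*(exp(-2*I*pi/7))*conj(exp(6*I*pi/7)) + 1*(exp(2*I*pi/7))*conj(exp(-6*I*pi/7)) + 1*(exp(6*I*pi/7))*conj(exp(-4*I*pi/7)) + 1*(exp(-4*I*pi/7))*conj(exp(-2*I*pi/7))]
      = (1/7)[(1) + (exp(2*I*pi/7)) + (exp(4*I*pi/7)) + (exp(6*I*pi/7)) + (exp(-6*I*pi/7)) + (exp(-4*I*pi/7)) + (exp(-2*I*pi/7))] = 0/7 = 0
  <chi_5*chi_4, chi_2> = (1/7)[1*(1)*conj(1) + 1*(exp(4*I*pi/7))*conj(exp(4*I*pi/7)) + 1*(exp(-6*I*pi/7))*conj(exp(-6*I*pi/7)) + 1*(exp(-2*I*pi/7))*conj(exp(-2*I*pi/7)) + 1*(exp(2*I*pi/7))*conj(exp(2*I*pi/7)) + 1*(exp(6*I*pi/7))*conj(exp(6*I*pi/7)) + 1*(exp(-4*I*pi/7))*conj(exp(-4*I*pi/7))]
      = (1/7)[(1) + (1) + (1) + (1) + (1) + (1) + (1)] = 7/7 = 1
  <chi_5*chi_4, chi_3> = (1/7)[1*(1)*conj(1) + 1*(exp(4*I*pi/7))*conj(exp(6*I*pi/7)) + 1*(exp(-6*I*pi/7))*conj(exp(-2*I*pi/7)) + 1*(exp(-2*I*pi/7))*conj(exp(4*I*pi/7)) + 1*(exp(2*I*pi/7))*conj(exp(-4*I*pi/7)) + 1*(exp(6*I*pi/7))*conj(exp(2*I*pi/7)) + 1*(exp(-4*I*pi/7))*conj(exp(-6*I*pi/7))]
      = (1/7)[(1) + (exp(-2*I*pi/7)) + (exp(-4*I*pi/7)) + (exp(-6*I*pi/7)) + (exp(6*I*pi/7)) + (exp(4*I*pi/7)) + (exp(2*I*pi/7))] = 0/7 = 0
  <chi_5*chi_4, chi_4> = (1/7)[1*(1)*conj(1) + 1*(exp(4*I*pi/7))*conj(exp(-6*I*pi/7)) + 1*(exp(-6*I*pi/7))*conj(exp(2*I*pi/7)) + 1*(exp(-2*I*pi/7))*conj(exp(-4*I*pi/7)) + 1*(exp(2*I*pi/7))*conj(exp(4*I*pi/7)) + 1*(exp(6*I*pi/7))*conj(exp(-2*I*pi/7)) + 1*(exp(-4*I*pi/7))*conj(exp(6*I*pi/7))]
      = (1/7)[(1) + (exp(-4*I*pi/7)) + (exp(6*I*pi/7)) + (exp(2*I*pi/7)) + (exp(-2*I*pi/7)) + (exp(-6*I*pi/7)) + (exp(4*I*pi/7))] = 0/7 = 0
  <chi_5*chi_4, chi_5> = (1/7)[1*(1)*conj(1) + 1*(exp(4*I*pi/7))*conj(exp(-4*I*pi/7)) + 1*(exp(-6*I*pi/7))*conj(exp(6*I*pi/7)) + 1*(exp(-2*I*pi/7))*conj(exp(2*I*pi/7)) + 1*(exp(2*I*pi/7))*conj(exp(-2*I*pi/7)) + 1*(exp(6*I*pi/7))*conj(exp(-6*I*pi/7)) + 1*(exp(-4*I*pi/7))*conj(exp(4*I*pi/7))]
      = (1/7)[(1) + (exp(-6*I*pi/7)) + (exp(2*I*pi/7)) + (exp(-4*I*pi/7)) + (exp(4*I*pi/7)) + (exp(-2*I*pi/7)) + (exp(6*I*pi/7))] = 0/7 = 0
  <chi_5*chi_4, chi_6> = (1/7)[1*(1)*conj(1) + 1*(exp(4*I*pi/7))*conj(exp(-2*I*pi/7)) + 1*(exp(-6*I*pi/7))*conj(exp(-4*I*pi/7)) + 1*(exp(-2*I*pi/7))*conj(exp(-6*I*pi/7)) + 1*(exp(2*I*pi/7))*conj(exp(6*I*pi/7)) + 1*(exp(6*I*pi/7))*conj(exp(4*I*pi/7)) + 1*(exp(-4*I*pi/7))*conj(exp(2*I*pi/7))]
      = (1/7)[(1) + (exp(6*I*pi/7)) + (exp(-2*I*pi/7)) + (exp(4*I*pi/7)) + (exp(-4*I*pi/7)) + (exp(2*I*pi/7)) + (exp(-6*I*pi/7))] = 0/7 = 0
(Exp terms are combined using exp(i*s)*conj(exp(i*t)) = exp(i*(s-t)), and sums of them are collapsed using the identity that for every m > 1 the m distinct m-th roots of unity sum to 0, e.g. 1 + exp(2*I*pi/3) + exp(-2*I*pi/3) = 0.)
Hence the multiplicities are chi_2: 1. Dimension check: dim(chi_5)*dim(chi_4) = 1*1 = 1 and sum (mult * dim) = 1*1 = 1.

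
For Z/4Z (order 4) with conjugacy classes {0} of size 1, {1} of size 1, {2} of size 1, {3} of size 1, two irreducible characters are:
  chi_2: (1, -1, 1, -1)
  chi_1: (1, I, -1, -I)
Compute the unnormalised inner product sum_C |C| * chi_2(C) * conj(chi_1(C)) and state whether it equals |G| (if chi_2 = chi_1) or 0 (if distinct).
Sum = 0; so <chi_2, chi_1> = 0 (distinct irreducibles are orthogonal).

Reasoning: Compute term by term over conjugacy classes (|C| * chi_2(C) * conj(chi_1(C))):
  1*(1)*conj(1) + 1*(-1)*conj(I) + 1*(1)*conj(-1) + 1*(-1)*conj(-I)
  = (1) + (I) + (-1) + (-I)
  = 0.
(Exp terms are combined using exp(i*s)*conj(exp(i*t)) = exp(i*(s-t)), and sums of them are collapsed using the identity that for every m > 1 the m distinct m-th roots of unity sum to 0, e.g. 1 + exp(2*I*pi/3) + exp(-2*I*pi/3) = 0.)
Dividing by |G| = 4 gives 0/4 = 0, matching the row-orthogonality relation <chi_2, chi_1> = [chi_2 = chi_1].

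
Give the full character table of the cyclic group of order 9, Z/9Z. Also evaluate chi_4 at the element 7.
Character table of Z/9Z (irreps indexed chi_0,...,chi_8 with chi_k(m) = zeta_9^(k*m), zeta_9 = exp(2*pi*i/9)):
  irrep \ class  {0} (size 1)  {1} (size 1)    {2} (size 1)    {3} (size 1)    {4} (size 1)    {5} (size 1)    {6} (size 1)    {7} (size 1)    {8} (size 1)  
  chi_0          1             1               1               1               1               1               1               1               1             
  chi_1          1             exp(2*I*pi/9)   exp(4*I*pi/9)   exp(2*I*pi/3)   exp(8*I*pi/9)   exp(-8*I*pi/9)  exp(-2*I*pi/3)  exp(-4*I*pi/9)  exp(-2*I*pi/9)
  chi_2          1             exp(4*I*pi/9)   exp(8*I*pi/9)   exp(-2*I*pi/3)  exp(-2*I*pi/9)  exp(2*I*pi/9)   exp(2*I*pi/3)   exp(-8*I*pi/9)  exp(-4*I*pi/9)
  chi_3          1             exp(2*I*pi/3)   exp(-2*I*pi/3)  1               exp(2*I*pi/3)   exp(-2*I*pi/3)  1               exp(2*I*pi/3)   exp(-2*I*pi/3)
  chi_4          1             exp(8*I*pi/9)   exp(-2*I*pi/9)  exp(2*I*pi/3)   exp(-4*I*pi/9)  exp(4*I*pi/9)   exp(-2*I*pi/3)  exp(2*I*pi/9)   exp(-8*I*pi/9)
  chi_5          1             exp(-8*I*pi/9)  exp(2*I*pi/9)   exp(-2*I*pi/3)  exp(4*I*pi/9)   exp(-4*I*pi/9)  exp(2*I*pi/3)   exp(-2*I*pi/9)  exp(8*I*pi/9) 
  chi_6          1             exp(-2*I*pi/3)  exp(2*I*pi/3)   1               exp(-2*I*pi/3)  exp(2*I*pi/3)   1               exp(-2*I*pi/3)  exp(2*I*pi/3) 
  chi_7          1             exp(-4*I*pi/9)  exp(-8*I*pi/9)  exp(2*I*pi/3)   exp(2*I*pi/9)   exp(-2*I*pi/9)  exp(-2*I*pi/3)  exp(8*I*pi/9)   exp(4*I*pi/9) 
  chi_8          1             exp(-2*I*pi/9)  exp(-4*I*pi/9)  exp(-2*I*pi/3)  exp(-8*I*pi/9)  exp(8*I*pi/9)   exp(2*I*pi/3)   exp(4*I*pi/9)   exp(2*I*pi/9) 

Spot check: chi_4(7) = zeta_9^(4*7) = zeta_9^28 = exp(2*I*pi/9).

Derivation: Z/9Z is abelian, so all 9 irreducible complex representations are 1-dimensional. They are given by chi_k(m) = zeta_9^(k*m) for k = 0,...,8. Row orthogonality: sum_m chi_k(m) conj(chi_l(m)) = 9 * [k = l].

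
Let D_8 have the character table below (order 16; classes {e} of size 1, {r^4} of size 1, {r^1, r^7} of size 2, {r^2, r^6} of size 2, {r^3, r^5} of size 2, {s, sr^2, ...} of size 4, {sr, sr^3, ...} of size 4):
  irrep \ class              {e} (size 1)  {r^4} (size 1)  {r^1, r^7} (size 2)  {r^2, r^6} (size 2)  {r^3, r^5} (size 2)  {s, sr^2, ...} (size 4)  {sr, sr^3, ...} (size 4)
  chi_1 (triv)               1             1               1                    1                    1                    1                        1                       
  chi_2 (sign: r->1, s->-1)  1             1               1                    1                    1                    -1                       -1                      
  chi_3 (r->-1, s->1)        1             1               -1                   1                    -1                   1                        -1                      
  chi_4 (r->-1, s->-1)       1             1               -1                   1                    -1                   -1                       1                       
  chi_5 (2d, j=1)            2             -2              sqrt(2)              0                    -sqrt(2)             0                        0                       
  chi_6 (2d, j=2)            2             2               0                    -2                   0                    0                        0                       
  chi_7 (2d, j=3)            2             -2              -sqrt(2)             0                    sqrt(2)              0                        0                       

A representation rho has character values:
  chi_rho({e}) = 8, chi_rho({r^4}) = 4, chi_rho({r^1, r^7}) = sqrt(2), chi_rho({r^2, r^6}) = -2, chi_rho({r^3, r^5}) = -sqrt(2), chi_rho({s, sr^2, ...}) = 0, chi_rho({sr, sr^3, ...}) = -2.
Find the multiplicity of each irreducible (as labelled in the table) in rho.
Multiplicities: chi_1: 0, chi_2: 1, chi_3: 1, chi_4: 0, chi_5: 1, chi_6: 2, chi_7: 0.

Reasoning: Use <chi_rho, chi> = (1/|G|) sum_C |C| * chi_rho(C) * conj(chi(C)) with |G| = 16 for each irreducible chi in the table:
  <chi_rho, chi_1> = (1/16)[1*(8)*conj(1) + 1*(4)*conj(1) + 2*(sqrt(2))*conj(1) + 2*(-2)*conj(1) + 2*(-sqrt(2))*conj(1) + 4*(0)*conj(1) + 4*(-2)*conj(1)]
      = (1/16)[(8) + (4) + (2*sqrt(2)) + (-4) + (-2*sqrt(2)) + (0) + (-8)] = 0/16 = 0
  <chi_rho, chi_2> = (1/16)[1*(8)*conj(1) + 1*(4)*conj(1) + 2*(sqrt(2))*conj(1) + 2*(-2)*conj(1) + 2*(-sqrt(2))*conj(1) + 4*(0)*conj(-1) + 4*(-2)*conj(-1)]
      = (1/16)[(8) + (4) + (2*sqrt(2)) + (-4) + (-2*sqrt(2)) + (0) + (8)] = 16/16 = 1
  <chi_rho, chi_3> = (1/16)[1*(8)*conj(1) + 1*(4)*conj(1) + 2*(sqrt(2))*conj(-1) + 2*(-2)*conj(1) + 2*(-sqrt(2))*conj(-1) + 4*(0)*conj(1) + 4*(-2)*conj(-1)]
      = (1/16)[(8) + (4) + (-2*sqrt(2)) + (-4) + (2*sqrt(2)) + (0) + (8)] = 16/16 = 1
  <chi_rho, chi_4> = (1/16)[1*(8)*conj(1) + 1*(4)*conj(1) + 2*(sqrt(2))*conj(-1) + 2*(-2)*conj(1) + 2*(-sqrt(2))*conj(-1) + 4*(0)*conj(-1) + 4*(-2)*conj(1)]
      = (1/16)[(8) + (4) + (-2*sqrt(2)) + (-4) + (2*sqrt(2)) + (0) + (-8)] = 0/16 = 0
  <chi_rho, chi_5> = (1/16)[1*(8)*conj(2) + 1*(4)*conj(-2) + 2*(sqrt(2))*conj(sqrt(2)) + 2*(-2)*conj(0) + 2*(-sqrt(2))*conj(-sqrt(2)) + 4*(0)*conj(0) + 4*(-2)*conj(0)]
      = (1/16)[(16) + (-8) + (4) + (0) + (4) + (0) + (0)] = 16/16 = 1
  <chi_rho, chi_6> = (1/16)[1*(8)*conj(2) + 1*(4)*conj(2) + 2*(sqrt(2))*conj(0) + 2*(-2)*conj(-2) + 2*(-sqrt(2))*conj(0) + 4*(0)*conj(0) + 4*(-2)*conj(0)]
      = (1/16)[(16) + (8) + (0) + (8) + (0) + (0) + (0)] = 32/16 = 2
  <chi_rho, chi_7> = (1/16)[1*(8)*conj(2) + 1*(4)*conj(-2) + 2*(sqrt(2))*conj(-sqrt(2)) + 2*(-2)*conj(0) + 2*(-sqrt(2))*conj(sqrt(2)) + 4*(0)*conj(0) + 4*(-2)*conj(0)]
      = (1/16)[(16) + (-8) + (-4) + (0) + (-4) + (0) + (0)] = 0/16 = 0
Dimension check: dim(rho) = sum (mult * dim) = 0*1 + 1*1 + 1*1 + 0*1 + 1*2 + 2*2 + 0*2 = 8 = chi_rho(e) = 8.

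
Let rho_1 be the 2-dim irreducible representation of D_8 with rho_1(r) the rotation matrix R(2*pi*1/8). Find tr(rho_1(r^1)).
chi_{rho_1}(r^1) = 2*cos(2*pi*1*1/8) = sqrt(2)

Working: rho_1(r^1) is rotation by angle 2*pi*1*1/8, whose trace is 2*cos(2*pi*1*1/8) = sqrt(2).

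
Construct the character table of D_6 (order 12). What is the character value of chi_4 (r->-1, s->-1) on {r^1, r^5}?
Conjugacy classes: {e} of size 1, {r^3} of size 1, {r^1, r^5} of size 2, {r^2, r^4} of size 2, {s, sr^2, ...} of size 3, {sr, sr^3, ...} of size 3.
Character table:
  irrep \ class              {e} (size 1)  {r^3} (size 1)  {r^1, r^5} (size 2)  {r^2, r^4} (size 2)  {s, sr^2, ...} (size 3)  {sr, sr^3, ...} (size 3)
  chi_1 (triv)               1             1               1                    1                    1                        1                       
  chi_2 (sign: r->1, s->-1)  1             1               1                    1                    -1                       -1                      
  chi_3 (r->-1, s->1)        1             -1              -1                   1                    1                        -1                      
  chi_4 (r->-1, s->-1)       1             -1              -1                   1                    -1                       1                       
  chi_5 (2d, j=1)            2             -2              1                    -1                   0                        0                       
  chi_6 (2d, j=2)            2             2               -1                   -1                   0                        0                       

Spot check: chi_4 (r->-1, s->-1) on {r^1, r^5} = -1.

Working: D_6 has order 2*6 = 12 with 6 conjugacy classes, hence 6 irreducibles. Sum of squared dims 1 + 1 + 1 + 1 + 4 + 4 = 12 = |G|. Linear characters come from the abelianisation; the 2-dimensional irreps have character r^k -> 2*cos(2*pi*j*k/6), reflections -> 0.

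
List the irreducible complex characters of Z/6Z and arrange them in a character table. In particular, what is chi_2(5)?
Character table of Z/6Z (irreps indexed chi_0,...,chi_5 with chi_k(m) = zeta_6^(k*m), zeta_6 = exp(2*pi*i/6)):
  irrep \ class  {0} (size 1)  {1} (size 1)    {2} (size 1)    {3} (size 1)  {4} (size 1)    {5} (size 1)  
  chi_0          1             1               1               1             1               1             
  chi_1          1             exp(I*pi/3)     exp(2*I*pi/3)   -1            exp(-2*I*pi/3)  exp(-I*pi/3)  
  chi_2          1             exp(2*I*pi/3)   exp(-2*I*pi/3)  1             exp(2*I*pi/3)   exp(-2*I*pi/3)
  chi_3          1             -1              1               -1            1               -1            
  chi_4          1             exp(-2*I*pi/3)  exp(2*I*pi/3)   1             exp(-2*I*pi/3)  exp(2*I*pi/3) 
  chi_5          1             exp(-I*pi/3)    exp(-2*I*pi/3)  -1            exp(2*I*pi/3)   exp(I*pi/3)   

Spot check: chi_2(5) = zeta_6^(2*5) = zeta_6^10 = exp(-2*I*pi/3).

Explanation: Z/6Z is abelian, so all 6 irreducible complex representations are 1-dimensional. They are given by chi_k(m) = zeta_6^(k*m) for k = 0,...,5. Row orthogonality: sum_m chi_k(m) conj(chi_l(m)) = 6 * [k = l].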